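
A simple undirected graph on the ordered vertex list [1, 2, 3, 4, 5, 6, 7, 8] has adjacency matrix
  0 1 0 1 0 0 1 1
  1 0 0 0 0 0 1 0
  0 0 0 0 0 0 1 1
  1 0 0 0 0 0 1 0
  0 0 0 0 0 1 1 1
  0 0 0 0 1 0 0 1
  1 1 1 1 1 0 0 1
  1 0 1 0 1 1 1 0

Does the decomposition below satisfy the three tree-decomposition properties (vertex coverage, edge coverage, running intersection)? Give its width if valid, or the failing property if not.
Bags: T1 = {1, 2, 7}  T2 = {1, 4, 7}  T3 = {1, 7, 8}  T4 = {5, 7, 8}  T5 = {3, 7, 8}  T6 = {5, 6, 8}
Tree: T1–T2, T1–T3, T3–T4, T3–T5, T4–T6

Vertex coverage: the bags together contain {1, 2, 3, 4, 5, 6, 7, 8}, the full vertex set. Edge coverage: each edge of G has both endpoints in at least one bag. Running intersection: for every vertex, the bags containing it form a connected subtree. All three properties hold, so this is a valid tree decomposition of width max|bag| − 1 = 2, and hence tw(G) ≤ 2.

Yes; width 2.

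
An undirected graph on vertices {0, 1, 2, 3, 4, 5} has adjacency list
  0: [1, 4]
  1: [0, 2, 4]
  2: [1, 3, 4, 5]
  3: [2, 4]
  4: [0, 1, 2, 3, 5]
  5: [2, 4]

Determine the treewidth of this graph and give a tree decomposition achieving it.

Treewidth 2.
Bags: B1 = {2, 3, 4}  B2 = {1, 2, 4}  B3 = {2, 4, 5}  B4 = {0, 1, 4}
Tree: B1–B2, B1–B3, B2–B4

The largest bag has 3 vertices, giving width 2; this decomposition certifies tw(G) ≤ 2. On the other hand G contains the 3-clique {0, 1, 4}. A clique must lie in a single bag of any decomposition, so no decomposition can have width below 2. The upper and lower bounds meet at 2, so that is the treewidth.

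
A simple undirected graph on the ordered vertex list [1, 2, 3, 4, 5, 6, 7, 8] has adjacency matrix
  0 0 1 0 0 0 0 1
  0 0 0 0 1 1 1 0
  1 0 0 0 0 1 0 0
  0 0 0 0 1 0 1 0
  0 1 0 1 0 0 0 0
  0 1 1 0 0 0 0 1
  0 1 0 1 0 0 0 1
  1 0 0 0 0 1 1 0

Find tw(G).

2

A width-2 tree decomposition is:
Bags: B1 = {1, 3, 6}  B2 = {1, 6, 8}  B3 = {2, 6, 8}  B4 = {2, 7, 8}  B5 = {2, 5, 7}  B6 = {4, 5, 7}
Tree: B1–B2, B2–B3, B3–B4, B4–B5, B5–B6
The largest bag has 3 vertices, giving width 2; this decomposition certifies tw(G) ≤ 2. Since 3–1–8–6–3 is a cycle in G, G is not acyclic. Forests are exactly the graphs of treewidth ≤ 1, so tw(G) ≥ 2. Therefore the treewidth is 2.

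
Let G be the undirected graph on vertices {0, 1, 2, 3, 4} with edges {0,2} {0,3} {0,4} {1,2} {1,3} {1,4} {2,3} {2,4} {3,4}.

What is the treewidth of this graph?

A width-3 tree decomposition is:
Bags: B1 = {0, 2, 3, 4}  B2 = {1, 2, 3, 4}
Tree: B1–B2
The largest bag has 4 vertices, giving width 3; this decomposition certifies tw(G) ≤ 3. On the other hand G contains the 4-clique {0, 2, 3, 4}. A clique must lie in a single bag of any decomposition, so no decomposition can have width below 3. Therefore the treewidth is 3.

3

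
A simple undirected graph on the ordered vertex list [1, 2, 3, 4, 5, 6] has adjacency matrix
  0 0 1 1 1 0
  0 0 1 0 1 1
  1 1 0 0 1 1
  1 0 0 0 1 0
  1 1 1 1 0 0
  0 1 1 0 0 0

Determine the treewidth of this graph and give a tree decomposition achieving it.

Each bag holds 3 vertices, so the decomposition has width 2, which upper-bounds the treewidth. On the other hand G contains the 3-clique {1, 3, 5}. A clique must lie in a single bag of any decomposition, so no decomposition can have width below 2. Hence tw(G) = 2 exactly.

Treewidth 2.
One such decomposition:
Bags: B1 = {1, 3, 5}  B2 = {2, 3, 5}  B3 = {1, 4, 5}  B4 = {2, 3, 6}
Tree: B1–B2, B1–B3, B2–B4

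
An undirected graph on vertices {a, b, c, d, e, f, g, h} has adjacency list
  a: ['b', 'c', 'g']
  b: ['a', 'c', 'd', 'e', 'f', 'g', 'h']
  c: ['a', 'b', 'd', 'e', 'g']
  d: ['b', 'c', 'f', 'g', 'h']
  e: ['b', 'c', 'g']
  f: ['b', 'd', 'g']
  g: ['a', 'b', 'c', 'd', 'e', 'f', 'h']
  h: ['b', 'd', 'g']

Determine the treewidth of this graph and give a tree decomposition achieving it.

Treewidth 3.
Bags: B1 = {b, c, e, g}  B2 = {b, c, d, g}  B3 = {a, b, c, g}  B4 = {b, d, g, h}  B5 = {b, d, f, g}
Tree: B1–B2, B1–B3, B2–B4, B2–B5

The largest bag has 4 vertices, giving width 3; this decomposition certifies tw(G) ≤ 3. For the lower bound, the 4 vertices {b, d, g, h} are pairwise adjacent, and any tree decomposition puts a clique entirely inside one bag — forcing width ≥ 3. Combining the bounds, tw(G) = 3.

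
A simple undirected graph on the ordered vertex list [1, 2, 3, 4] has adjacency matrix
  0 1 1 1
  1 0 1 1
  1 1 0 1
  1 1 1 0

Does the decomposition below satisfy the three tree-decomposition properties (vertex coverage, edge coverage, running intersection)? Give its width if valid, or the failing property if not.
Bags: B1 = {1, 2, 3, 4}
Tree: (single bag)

Yes; width 3.

Every vertex of G appears in some bag (union = {1, 2, 3, 4}); every edge is covered by a bag; and for each vertex v the set of bags containing v is connected in the bag tree. The decomposition is therefore valid. The largest bag has 4 vertices, so the width is 3.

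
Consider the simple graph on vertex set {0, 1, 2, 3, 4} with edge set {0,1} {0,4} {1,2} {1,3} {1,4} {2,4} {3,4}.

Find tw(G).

2

A width-2 tree decomposition is:
Bags: B1 = {1, 3, 4}  B2 = {1, 2, 4}  B3 = {0, 1, 4}
Tree: B1–B2, B2–B3
Each bag holds 3 vertices, so the decomposition has width 2, which upper-bounds the treewidth. For the lower bound, the 3 vertices {0, 1, 4} are pairwise adjacent, and any tree decomposition puts a clique entirely inside one bag — forcing width ≥ 2. Hence tw(G) = 2 exactly.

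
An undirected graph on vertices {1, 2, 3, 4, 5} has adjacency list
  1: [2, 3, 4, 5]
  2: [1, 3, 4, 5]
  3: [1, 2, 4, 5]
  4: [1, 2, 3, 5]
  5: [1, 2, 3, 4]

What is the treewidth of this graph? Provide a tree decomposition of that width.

Treewidth 4.
One such decomposition:
Bags: B1 = {1, 2, 3, 4, 5}
Tree: (single bag)

A single bag containing all 5 vertices is trivially a valid decomposition of width 4. On the other hand G contains the 5-clique {1, 2, 3, 4, 5}. A clique must lie in a single bag of any decomposition, so no decomposition can have width below 4. Combining the bounds, tw(G) = 4.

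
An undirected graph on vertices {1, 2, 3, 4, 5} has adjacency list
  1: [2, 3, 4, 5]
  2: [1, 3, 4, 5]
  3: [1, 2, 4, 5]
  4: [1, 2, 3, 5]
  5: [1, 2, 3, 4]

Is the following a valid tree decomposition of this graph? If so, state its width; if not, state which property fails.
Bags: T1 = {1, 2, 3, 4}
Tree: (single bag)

A tree decomposition must satisfy three properties: every vertex lies in some bag; for every edge, both endpoints lie together in some bag; and for every vertex, the bags containing it form a connected subtree. Here vertex 5 appears in no bag, so the decomposition is invalid.

No — vertex 5 appears in no bag.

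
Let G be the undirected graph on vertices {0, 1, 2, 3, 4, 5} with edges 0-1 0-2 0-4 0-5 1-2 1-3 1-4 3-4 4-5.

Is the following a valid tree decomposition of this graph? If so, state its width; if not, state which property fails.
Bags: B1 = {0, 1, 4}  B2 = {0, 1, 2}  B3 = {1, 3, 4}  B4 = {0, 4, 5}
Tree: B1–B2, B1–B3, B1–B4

Yes; width 2.

Every vertex of G appears in some bag (union = {0, 1, 2, 3, 4, 5}); every edge is covered by a bag; and for each vertex v the set of bags containing v is connected in the bag tree. The decomposition is therefore valid. The largest bag has 3 vertices, so the width is 2.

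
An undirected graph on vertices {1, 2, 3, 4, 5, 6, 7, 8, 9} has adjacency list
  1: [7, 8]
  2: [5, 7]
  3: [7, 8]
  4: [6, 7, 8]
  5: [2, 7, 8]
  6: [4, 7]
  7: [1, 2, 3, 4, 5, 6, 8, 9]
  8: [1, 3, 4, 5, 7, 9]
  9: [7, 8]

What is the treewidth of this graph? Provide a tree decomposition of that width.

Treewidth 2.
Bags: B1 = {4, 7, 8}  B2 = {3, 7, 8}  B3 = {7, 8, 9}  B4 = {5, 7, 8}  B5 = {1, 7, 8}  B6 = {4, 6, 7}  B7 = {2, 5, 7}
Tree: B1–B2, B1–B3, B2–B4, B2–B5, B1–B6, B4–B7

The largest bag has 3 vertices, giving width 2; this decomposition certifies tw(G) ≤ 2. On the other hand G contains the 3-clique {1, 7, 8}. A clique must lie in a single bag of any decomposition, so no decomposition can have width below 2. Hence tw(G) = 2 exactly.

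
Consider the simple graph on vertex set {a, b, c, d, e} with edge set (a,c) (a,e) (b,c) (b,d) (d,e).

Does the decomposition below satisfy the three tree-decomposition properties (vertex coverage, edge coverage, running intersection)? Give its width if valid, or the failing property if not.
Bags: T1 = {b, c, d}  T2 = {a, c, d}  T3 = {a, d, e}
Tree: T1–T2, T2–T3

Vertex coverage: the bags together contain {a, b, c, d, e}, the full vertex set. Edge coverage: each edge of G has both endpoints in at least one bag. Running intersection: for every vertex, the bags containing it form a connected subtree. All three properties hold, so this is a valid tree decomposition of width max|bag| − 1 = 2, and hence tw(G) ≤ 2.

Yes; width 2.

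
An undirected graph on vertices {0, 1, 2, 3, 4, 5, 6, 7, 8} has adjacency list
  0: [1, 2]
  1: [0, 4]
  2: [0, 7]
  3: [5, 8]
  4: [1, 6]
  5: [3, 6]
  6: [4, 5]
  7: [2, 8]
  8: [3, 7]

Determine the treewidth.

2

A width-2 tree decomposition is:
Bags: B1 = {0, 1, 2}  B2 = {1, 2, 4}  B3 = {2, 4, 6}  B4 = {2, 5, 6}  B5 = {2, 3, 5}  B6 = {2, 3, 8}  B7 = {2, 7, 8}
Tree: B1–B2, B2–B3, B3–B4, B4–B5, B5–B6, B6–B7
Every bag has size at most 3, so the width is 3 − 1 = 2 and tw(G) ≤ 2. For the lower bound, G contains the cycle 2–0–1–4–6–5–3–8–7–2, so G is not a forest; only forests have treewidth ≤ 1, hence tw(G) ≥ 2. The upper and lower bounds meet at 2, so that is the treewidth.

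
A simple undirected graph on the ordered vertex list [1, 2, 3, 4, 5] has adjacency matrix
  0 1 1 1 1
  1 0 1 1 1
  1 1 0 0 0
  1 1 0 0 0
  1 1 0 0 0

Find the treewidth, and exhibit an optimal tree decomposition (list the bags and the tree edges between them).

Every bag has size at most 3, so the width is 3 − 1 = 2 and tw(G) ≤ 2. Conversely, {1, 2, 3} is a clique of size 3, and the vertices of any clique must share a bag in every tree decomposition; so some bag has ≥ 3 vertices and tw(G) ≥ 2. Combining the bounds, tw(G) = 2.

Treewidth 2.
One optimal decomposition is:
Bags: B1 = {1, 2, 3}  B2 = {1, 2, 4}  B3 = {1, 2, 5}
Tree: B1–B2, B2–B3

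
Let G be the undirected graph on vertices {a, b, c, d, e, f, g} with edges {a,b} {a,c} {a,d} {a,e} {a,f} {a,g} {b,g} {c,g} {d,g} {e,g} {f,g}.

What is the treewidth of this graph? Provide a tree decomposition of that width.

Every bag has size at most 3, so the width is 3 − 1 = 2 and tw(G) ≤ 2. On the other hand G contains the 3-clique {a, d, g}. A clique must lie in a single bag of any decomposition, so no decomposition can have width below 2. Combining the bounds, tw(G) = 2.

Treewidth 2.
One such decomposition:
Bags: B1 = {a, f, g}  B2 = {a, b, g}  B3 = {a, c, g}  B4 = {a, e, g}  B5 = {a, d, g}
Tree: B1–B2, B1–B3, B1–B4, B4–B5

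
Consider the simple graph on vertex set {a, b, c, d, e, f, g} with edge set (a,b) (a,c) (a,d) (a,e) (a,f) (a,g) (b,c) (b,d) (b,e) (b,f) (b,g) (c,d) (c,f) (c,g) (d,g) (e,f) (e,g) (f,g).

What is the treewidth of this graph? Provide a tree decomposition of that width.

Treewidth 4.
One such decomposition:
Bags: B1 = {a, b, c, f, g}  B2 = {a, b, c, d, g}  B3 = {a, b, e, f, g}
Tree: B1–B2, B1–B3

The largest bag has 5 vertices, giving width 4; this decomposition certifies tw(G) ≤ 4. For the lower bound, the 5 vertices {a, b, e, f, g} are pairwise adjacent, and any tree decomposition puts a clique entirely inside one bag — forcing width ≥ 4. Therefore the treewidth is 4.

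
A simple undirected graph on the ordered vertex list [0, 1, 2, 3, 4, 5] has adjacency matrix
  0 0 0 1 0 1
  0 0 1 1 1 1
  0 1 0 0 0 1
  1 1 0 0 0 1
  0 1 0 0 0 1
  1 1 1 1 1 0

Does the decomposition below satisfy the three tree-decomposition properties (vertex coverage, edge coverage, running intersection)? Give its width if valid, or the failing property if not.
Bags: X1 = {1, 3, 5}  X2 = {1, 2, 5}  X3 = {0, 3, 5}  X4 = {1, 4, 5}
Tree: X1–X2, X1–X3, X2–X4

Every vertex of G appears in some bag (union = {0, 1, 2, 3, 4, 5}); every edge is covered by a bag; and for each vertex v the set of bags containing v is connected in the bag tree. The decomposition is therefore valid. The largest bag has 3 vertices, so the width is 2.

Yes; width 2.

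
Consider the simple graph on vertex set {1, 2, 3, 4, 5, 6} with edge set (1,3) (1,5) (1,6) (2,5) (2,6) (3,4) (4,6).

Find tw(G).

A width-2 tree decomposition is:
Bags: B1 = {1, 2, 5}  B2 = {1, 2, 6}  B3 = {1, 3, 6}  B4 = {3, 4, 6}
Tree: B1–B2, B2–B3, B3–B4
Each bag holds 3 vertices, so the decomposition has width 2, which upper-bounds the treewidth. Since 5–2–6–1–5 is a cycle in G, G is not acyclic. Forests are exactly the graphs of treewidth ≤ 1, so tw(G) ≥ 2. Hence tw(G) = 2 exactly.

2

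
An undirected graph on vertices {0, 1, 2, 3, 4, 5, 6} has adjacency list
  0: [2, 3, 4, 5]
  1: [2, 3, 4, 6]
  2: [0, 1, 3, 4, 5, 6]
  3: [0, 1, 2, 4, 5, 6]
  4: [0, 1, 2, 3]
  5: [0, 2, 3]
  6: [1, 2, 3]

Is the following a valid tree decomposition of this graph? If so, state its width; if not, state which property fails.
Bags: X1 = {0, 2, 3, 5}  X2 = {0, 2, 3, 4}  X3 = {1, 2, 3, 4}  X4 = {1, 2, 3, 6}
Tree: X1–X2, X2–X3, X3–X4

Vertex coverage: the bags together contain {0, 1, 2, 3, 4, 5, 6}, the full vertex set. Edge coverage: each edge of G has both endpoints in at least one bag. Running intersection: for every vertex, the bags containing it form a connected subtree. All three properties hold, so this is a valid tree decomposition of width max|bag| − 1 = 3, and hence tw(G) ≤ 3.

Yes; width 3.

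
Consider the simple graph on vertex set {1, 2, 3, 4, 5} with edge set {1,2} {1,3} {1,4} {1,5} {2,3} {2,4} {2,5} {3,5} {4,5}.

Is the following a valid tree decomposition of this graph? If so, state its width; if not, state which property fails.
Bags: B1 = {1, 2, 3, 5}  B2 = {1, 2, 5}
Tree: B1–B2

A tree decomposition must satisfy three properties: every vertex lies in some bag; for every edge, both endpoints lie together in some bag; and for every vertex, the bags containing it form a connected subtree. Here vertex 4 appears in no bag, so the decomposition is invalid.

No — vertex 4 appears in no bag.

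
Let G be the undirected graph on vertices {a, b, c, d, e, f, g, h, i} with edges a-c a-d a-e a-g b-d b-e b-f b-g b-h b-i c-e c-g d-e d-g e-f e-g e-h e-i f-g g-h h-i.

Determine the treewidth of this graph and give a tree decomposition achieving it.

Every bag has size at most 4, so the width is 4 − 1 = 3 and tw(G) ≤ 3. On the other hand G contains the 4-clique {a, c, e, g}. A clique must lie in a single bag of any decomposition, so no decomposition can have width below 3. The upper and lower bounds meet at 3, so that is the treewidth.

Treewidth 3.
One such decomposition:
Bags: B1 = {a, d, e, g}  B2 = {b, d, e, g}  B3 = {b, e, g, h}  B4 = {b, e, h, i}  B5 = {b, e, f, g}  B6 = {a, c, e, g}
Tree: B1–B2, B2–B3, B3–B4, B2–B5, B1–B6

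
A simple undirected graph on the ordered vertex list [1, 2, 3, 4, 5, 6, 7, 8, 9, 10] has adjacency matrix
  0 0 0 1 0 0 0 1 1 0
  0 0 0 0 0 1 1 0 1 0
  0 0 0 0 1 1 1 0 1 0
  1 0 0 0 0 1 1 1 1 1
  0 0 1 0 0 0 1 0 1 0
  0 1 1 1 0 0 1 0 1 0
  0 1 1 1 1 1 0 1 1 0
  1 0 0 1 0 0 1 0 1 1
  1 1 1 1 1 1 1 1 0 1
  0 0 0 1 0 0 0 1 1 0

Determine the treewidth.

3

A width-3 tree decomposition is:
Bags: B1 = {2, 6, 7, 9}  B2 = {4, 6, 7, 9}  B3 = {4, 7, 8, 9}  B4 = {3, 6, 7, 9}  B5 = {1, 4, 8, 9}  B6 = {4, 8, 9, 10}  B7 = {3, 5, 7, 9}
Tree: B1–B2, B2–B3, B1–B4, B3–B5, B5–B6, B4–B7
The largest bag has 4 vertices, giving width 3; this decomposition certifies tw(G) ≤ 3. Conversely, {1, 4, 8, 9} is a clique of size 4, and the vertices of any clique must share a bag in every tree decomposition; so some bag has ≥ 4 vertices and tw(G) ≥ 3. The upper and lower bounds meet at 3, so that is the treewidth.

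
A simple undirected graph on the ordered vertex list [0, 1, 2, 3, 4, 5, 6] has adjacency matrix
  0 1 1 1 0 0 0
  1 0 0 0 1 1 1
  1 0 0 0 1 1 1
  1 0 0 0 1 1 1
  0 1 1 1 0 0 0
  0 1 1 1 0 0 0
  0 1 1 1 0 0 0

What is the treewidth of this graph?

3

A width-3 tree decomposition is:
Bags: B1 = {0, 1, 2, 3}  B2 = {1, 2, 3, 5}  B3 = {1, 2, 3, 6}  B4 = {1, 2, 3, 4}
Tree: B1–B2, B2–B3, B3–B4
The largest bag has 4 vertices, giving width 3; this decomposition certifies tw(G) ≤ 3. For the lower bound: the 4 vertex sets {0,3}, {1,5}, {2}, {6} are disjoint, each induces a connected subgraph, and every pair is joined by at least one edge of G. Contracting each set to a single vertex therefore yields K_{4} as a minor, and since treewidth is minor-monotone, tw(G) ≥ tw(K_{4}) = 3. The upper and lower bounds meet at 3, so that is the treewidth.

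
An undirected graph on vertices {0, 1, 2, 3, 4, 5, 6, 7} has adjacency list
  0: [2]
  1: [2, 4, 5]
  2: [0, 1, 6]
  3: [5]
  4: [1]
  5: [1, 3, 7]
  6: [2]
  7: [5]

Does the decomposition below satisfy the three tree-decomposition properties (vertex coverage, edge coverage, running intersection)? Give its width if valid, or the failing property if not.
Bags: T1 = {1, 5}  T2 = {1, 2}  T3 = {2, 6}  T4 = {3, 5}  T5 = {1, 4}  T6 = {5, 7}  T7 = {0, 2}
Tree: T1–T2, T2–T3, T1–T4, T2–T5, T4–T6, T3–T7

Yes; width 1.

Vertex coverage: the bags together contain {0, 1, 2, 3, 4, 5, 6, 7}, the full vertex set. Edge coverage: each edge of G has both endpoints in at least one bag. Running intersection: for every vertex, the bags containing it form a connected subtree. All three properties hold, so this is a valid tree decomposition of width max|bag| − 1 = 1, and hence tw(G) ≤ 1.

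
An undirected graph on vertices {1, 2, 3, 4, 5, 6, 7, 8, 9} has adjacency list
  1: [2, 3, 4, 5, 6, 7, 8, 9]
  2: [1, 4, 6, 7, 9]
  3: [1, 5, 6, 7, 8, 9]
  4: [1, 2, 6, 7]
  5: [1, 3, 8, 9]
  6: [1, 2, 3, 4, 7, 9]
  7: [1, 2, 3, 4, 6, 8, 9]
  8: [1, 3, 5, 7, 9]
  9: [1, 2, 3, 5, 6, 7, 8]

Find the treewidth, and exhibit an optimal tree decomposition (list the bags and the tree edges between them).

Every bag has size at most 5, so the width is 5 − 1 = 4 and tw(G) ≤ 4. On the other hand G contains the 5-clique {1, 3, 5, 8, 9}. A clique must lie in a single bag of any decomposition, so no decomposition can have width below 4. The upper and lower bounds meet at 4, so that is the treewidth.

Treewidth 4.
One such decomposition:
Bags: B1 = {1, 3, 6, 7, 9}  B2 = {1, 2, 6, 7, 9}  B3 = {1, 3, 7, 8, 9}  B4 = {1, 2, 4, 6, 7}  B5 = {1, 3, 5, 8, 9}
Tree: B1–B2, B1–B3, B2–B4, B3–B5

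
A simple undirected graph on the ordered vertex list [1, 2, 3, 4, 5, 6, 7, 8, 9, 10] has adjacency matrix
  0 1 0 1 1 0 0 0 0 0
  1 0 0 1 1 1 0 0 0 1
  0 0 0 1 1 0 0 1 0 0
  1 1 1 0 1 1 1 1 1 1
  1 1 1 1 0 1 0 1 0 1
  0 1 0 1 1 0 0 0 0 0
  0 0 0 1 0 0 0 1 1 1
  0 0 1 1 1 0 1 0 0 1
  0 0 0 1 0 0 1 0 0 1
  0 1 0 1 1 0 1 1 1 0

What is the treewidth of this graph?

3

A width-3 tree decomposition is:
Bags: B1 = {4, 5, 8, 10}  B2 = {3, 4, 5, 8}  B3 = {2, 4, 5, 10}  B4 = {4, 7, 8, 10}  B5 = {1, 2, 4, 5}  B6 = {4, 7, 9, 10}  B7 = {2, 4, 5, 6}
Tree: B1–B2, B1–B3, B1–B4, B3–B5, B4–B6, B5–B7
Every bag has size at most 4, so the width is 4 − 1 = 3 and tw(G) ≤ 3. On the other hand G contains the 4-clique {4, 7, 9, 10}. A clique must lie in a single bag of any decomposition, so no decomposition can have width below 3. The upper and lower bounds meet at 3, so that is the treewidth.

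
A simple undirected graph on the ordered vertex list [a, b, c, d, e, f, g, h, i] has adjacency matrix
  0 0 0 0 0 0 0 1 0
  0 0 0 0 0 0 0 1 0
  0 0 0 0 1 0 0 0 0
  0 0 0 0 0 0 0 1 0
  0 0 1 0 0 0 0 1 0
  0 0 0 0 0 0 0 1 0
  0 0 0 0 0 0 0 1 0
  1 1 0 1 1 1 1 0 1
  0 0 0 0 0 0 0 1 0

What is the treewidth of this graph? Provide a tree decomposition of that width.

Treewidth 1.
One optimal decomposition is:
Bags: B1 = {e, h}  B2 = {c, e}  B3 = {h, i}  B4 = {a, h}  B5 = {f, h}  B6 = {b, h}  B7 = {d, h}  B8 = {g, h}
Tree: B1–B2, B1–B3, B1–B4, B1–B5, B4–B6, B3–B7, B1–B8

The largest bag has 2 vertices, giving width 1; this decomposition certifies tw(G) ≤ 1. Any graph with an edge has treewidth ≥ 1, and G has the edge e–h. Combining the bounds, tw(G) = 1.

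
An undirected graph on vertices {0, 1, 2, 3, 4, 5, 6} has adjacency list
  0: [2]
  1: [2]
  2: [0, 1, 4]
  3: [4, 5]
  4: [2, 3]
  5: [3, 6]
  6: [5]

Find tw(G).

A width-1 tree decomposition is:
Bags: B1 = {0, 2}  B2 = {2, 4}  B3 = {3, 4}  B4 = {3, 5}  B5 = {5, 6}  B6 = {1, 2}
Tree: B1–B2, B2–B3, B3–B4, B4–B5, B2–B6
The largest bag has 2 vertices, giving width 1; this decomposition certifies tw(G) ≤ 1. G has an edge, so its treewidth is at least 1. Combining the bounds, tw(G) = 1.

1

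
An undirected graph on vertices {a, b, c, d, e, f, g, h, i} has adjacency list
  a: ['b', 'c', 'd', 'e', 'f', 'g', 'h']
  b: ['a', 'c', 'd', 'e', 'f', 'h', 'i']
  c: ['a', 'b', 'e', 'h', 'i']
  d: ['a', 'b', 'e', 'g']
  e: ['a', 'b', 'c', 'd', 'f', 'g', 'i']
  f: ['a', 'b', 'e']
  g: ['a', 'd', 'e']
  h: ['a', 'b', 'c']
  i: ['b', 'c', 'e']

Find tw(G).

A width-3 tree decomposition is:
Bags: B1 = {b, c, e, i}  B2 = {a, b, c, e}  B3 = {a, b, c, h}  B4 = {a, b, d, e}  B5 = {a, d, e, g}  B6 = {a, b, e, f}
Tree: B1–B2, B2–B3, B2–B4, B4–B5, B4–B6
Every bag has size at most 4, so the width is 4 − 1 = 3 and tw(G) ≤ 3. For the lower bound, the 4 vertices {a, d, e, g} are pairwise adjacent, and any tree decomposition puts a clique entirely inside one bag — forcing width ≥ 3. Therefore the treewidth is 3.

3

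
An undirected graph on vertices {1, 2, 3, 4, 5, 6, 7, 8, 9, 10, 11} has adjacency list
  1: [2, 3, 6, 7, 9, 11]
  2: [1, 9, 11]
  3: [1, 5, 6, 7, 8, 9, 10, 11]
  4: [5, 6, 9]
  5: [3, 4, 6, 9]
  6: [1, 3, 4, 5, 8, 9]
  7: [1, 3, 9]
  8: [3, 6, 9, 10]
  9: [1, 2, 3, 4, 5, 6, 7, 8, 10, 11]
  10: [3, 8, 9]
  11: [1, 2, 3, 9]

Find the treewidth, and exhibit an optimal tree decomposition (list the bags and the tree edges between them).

Every bag has size at most 4, so the width is 4 − 1 = 3 and tw(G) ≤ 3. For the lower bound, the 4 vertices {1, 2, 9, 11} are pairwise adjacent, and any tree decomposition puts a clique entirely inside one bag — forcing width ≥ 3. Hence tw(G) = 3 exactly.

Treewidth 3.
One optimal decomposition is:
Bags: B1 = {1, 3, 6, 9}  B2 = {3, 6, 8, 9}  B3 = {3, 8, 9, 10}  B4 = {3, 5, 6, 9}  B5 = {1, 3, 7, 9}  B6 = {4, 5, 6, 9}  B7 = {1, 3, 9, 11}  B8 = {1, 2, 9, 11}
Tree: B1–B2, B2–B3, B1–B4, B1–B5, B4–B6, B1–B7, B7–B8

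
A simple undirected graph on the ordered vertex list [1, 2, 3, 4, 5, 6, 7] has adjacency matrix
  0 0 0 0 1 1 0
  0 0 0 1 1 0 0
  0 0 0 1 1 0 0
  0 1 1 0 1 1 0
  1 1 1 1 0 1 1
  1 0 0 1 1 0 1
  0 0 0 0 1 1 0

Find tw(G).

A width-2 tree decomposition is:
Bags: B1 = {1, 5, 6}  B2 = {4, 5, 6}  B3 = {5, 6, 7}  B4 = {3, 4, 5}  B5 = {2, 4, 5}
Tree: B1–B2, B1–B3, B2–B4, B4–B5
Every bag has size at most 3, so the width is 3 − 1 = 2 and tw(G) ≤ 2. Conversely, {1, 5, 6} is a clique of size 3, and the vertices of any clique must share a bag in every tree decomposition; so some bag has ≥ 3 vertices and tw(G) ≥ 2. The upper and lower bounds meet at 2, so that is the treewidth.

2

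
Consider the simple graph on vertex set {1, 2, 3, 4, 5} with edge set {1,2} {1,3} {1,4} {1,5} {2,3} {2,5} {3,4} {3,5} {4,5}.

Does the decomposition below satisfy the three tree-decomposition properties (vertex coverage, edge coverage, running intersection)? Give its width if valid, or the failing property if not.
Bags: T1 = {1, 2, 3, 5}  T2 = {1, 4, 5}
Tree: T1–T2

A tree decomposition must satisfy three properties: every vertex lies in some bag; for every edge, both endpoints lie together in some bag; and for every vertex, the bags containing it form a connected subtree. Here edge (3,4) lies in no bag, so the decomposition is invalid.

No — edge (3,4) lies in no bag.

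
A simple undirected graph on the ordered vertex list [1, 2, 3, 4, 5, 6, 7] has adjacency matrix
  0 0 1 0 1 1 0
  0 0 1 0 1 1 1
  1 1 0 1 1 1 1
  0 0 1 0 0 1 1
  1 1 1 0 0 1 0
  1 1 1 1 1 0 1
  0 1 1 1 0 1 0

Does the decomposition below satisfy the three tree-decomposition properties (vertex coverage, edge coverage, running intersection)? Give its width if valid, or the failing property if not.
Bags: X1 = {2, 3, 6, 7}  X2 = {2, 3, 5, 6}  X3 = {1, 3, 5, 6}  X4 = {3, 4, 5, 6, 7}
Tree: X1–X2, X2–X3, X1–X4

A tree decomposition must satisfy three properties: every vertex lies in some bag; for every edge, both endpoints lie together in some bag; and for every vertex, the bags containing it form a connected subtree. Here bags containing vertex 5 are not connected in the tree, so the decomposition is invalid.

No — bags containing vertex 5 are not connected in the tree.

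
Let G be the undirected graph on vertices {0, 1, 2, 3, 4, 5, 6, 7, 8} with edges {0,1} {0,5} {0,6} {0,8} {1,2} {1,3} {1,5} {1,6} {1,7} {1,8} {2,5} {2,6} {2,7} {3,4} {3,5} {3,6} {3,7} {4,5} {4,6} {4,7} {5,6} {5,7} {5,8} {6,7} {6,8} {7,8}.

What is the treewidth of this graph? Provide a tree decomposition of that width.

Every bag has size at most 5, so the width is 5 − 1 = 4 and tw(G) ≤ 4. Conversely, {0, 1, 5, 6, 8} is a clique of size 5, and the vertices of any clique must share a bag in every tree decomposition; so some bag has ≥ 5 vertices and tw(G) ≥ 4. Therefore the treewidth is 4.

Treewidth 4.
One such decomposition:
Bags: B1 = {1, 3, 5, 6, 7}  B2 = {3, 4, 5, 6, 7}  B3 = {1, 2, 5, 6, 7}  B4 = {1, 5, 6, 7, 8}  B5 = {0, 1, 5, 6, 8}
Tree: B1–B2, B1–B3, B1–B4, B4–B5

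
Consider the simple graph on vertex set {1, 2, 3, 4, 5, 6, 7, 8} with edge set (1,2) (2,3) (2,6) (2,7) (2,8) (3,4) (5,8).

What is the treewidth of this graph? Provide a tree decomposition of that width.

Treewidth 1.
One such decomposition:
Bags: B1 = {2, 8}  B2 = {2, 6}  B3 = {5, 8}  B4 = {2, 7}  B5 = {1, 2}  B6 = {2, 3}  B7 = {3, 4}
Tree: B1–B2, B1–B3, B1–B4, B4–B5, B2–B6, B6–B7

The largest bag has 2 vertices, giving width 1; this decomposition certifies tw(G) ≤ 1. Any graph with an edge has treewidth ≥ 1, and G has the edge 2–8. The upper and lower bounds meet at 1, so that is the treewidth.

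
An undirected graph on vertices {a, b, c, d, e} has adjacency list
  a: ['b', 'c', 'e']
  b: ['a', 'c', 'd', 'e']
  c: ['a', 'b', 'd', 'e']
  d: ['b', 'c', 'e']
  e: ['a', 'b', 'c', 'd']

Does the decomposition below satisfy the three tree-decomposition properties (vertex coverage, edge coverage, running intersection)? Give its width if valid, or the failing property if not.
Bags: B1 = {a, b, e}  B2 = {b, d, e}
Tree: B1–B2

A tree decomposition must satisfy three properties: every vertex lies in some bag; for every edge, both endpoints lie together in some bag; and for every vertex, the bags containing it form a connected subtree. Here vertex c appears in no bag, so the decomposition is invalid.

No — vertex c appears in no bag.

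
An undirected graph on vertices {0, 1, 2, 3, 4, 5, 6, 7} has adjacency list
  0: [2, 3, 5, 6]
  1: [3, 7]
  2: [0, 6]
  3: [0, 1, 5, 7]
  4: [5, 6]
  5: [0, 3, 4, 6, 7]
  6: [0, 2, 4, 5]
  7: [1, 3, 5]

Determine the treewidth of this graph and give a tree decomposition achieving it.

Treewidth 2.
One optimal decomposition is:
Bags: B1 = {0, 5, 6}  B2 = {0, 3, 5}  B3 = {3, 5, 7}  B4 = {1, 3, 7}  B5 = {4, 5, 6}  B6 = {0, 2, 6}
Tree: B1–B2, B2–B3, B3–B4, B1–B5, B1–B6

Each bag holds 3 vertices, so the decomposition has width 2, which upper-bounds the treewidth. On the other hand G contains the 3-clique {1, 3, 7}. A clique must lie in a single bag of any decomposition, so no decomposition can have width below 2. Therefore the treewidth is 2.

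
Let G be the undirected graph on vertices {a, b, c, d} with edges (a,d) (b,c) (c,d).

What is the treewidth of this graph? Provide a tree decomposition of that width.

The largest bag has 2 vertices, giving width 1; this decomposition certifies tw(G) ≤ 1. G has an edge, so its treewidth is at least 1. Therefore the treewidth is 1.

Treewidth 1.
One optimal decomposition is:
Bags: B1 = {a, d}  B2 = {c, d}  B3 = {b, c}
Tree: B1–B2, B2–B3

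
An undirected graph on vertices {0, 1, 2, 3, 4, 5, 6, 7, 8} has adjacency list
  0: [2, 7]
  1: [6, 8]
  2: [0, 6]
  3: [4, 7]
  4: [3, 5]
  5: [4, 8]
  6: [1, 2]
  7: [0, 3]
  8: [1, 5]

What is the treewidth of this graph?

A width-2 tree decomposition is:
Bags: B1 = {0, 2, 7}  B2 = {2, 3, 7}  B3 = {2, 3, 4}  B4 = {2, 4, 5}  B5 = {2, 5, 8}  B6 = {1, 2, 8}  B7 = {1, 2, 6}
Tree: B1–B2, B2–B3, B3–B4, B4–B5, B5–B6, B6–B7
Each bag holds 3 vertices, so the decomposition has width 2, which upper-bounds the treewidth. For the lower bound, G contains the cycle 2–0–7–3–4–5–8–1–6–2, so G is not a forest; only forests have treewidth ≤ 1, hence tw(G) ≥ 2. The upper and lower bounds meet at 2, so that is the treewidth.

2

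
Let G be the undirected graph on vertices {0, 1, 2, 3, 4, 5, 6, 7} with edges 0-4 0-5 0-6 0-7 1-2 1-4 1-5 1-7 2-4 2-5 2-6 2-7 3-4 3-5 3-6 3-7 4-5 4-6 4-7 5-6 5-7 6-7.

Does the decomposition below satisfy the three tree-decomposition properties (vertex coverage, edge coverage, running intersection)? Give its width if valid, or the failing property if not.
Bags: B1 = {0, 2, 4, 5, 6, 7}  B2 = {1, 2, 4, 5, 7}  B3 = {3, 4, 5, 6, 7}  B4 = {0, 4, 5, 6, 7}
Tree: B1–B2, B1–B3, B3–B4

No — bags containing vertex 0 are not connected in the tree.

A tree decomposition must satisfy three properties: every vertex lies in some bag; for every edge, both endpoints lie together in some bag; and for every vertex, the bags containing it form a connected subtree. Here bags containing vertex 0 are not connected in the tree, so the decomposition is invalid.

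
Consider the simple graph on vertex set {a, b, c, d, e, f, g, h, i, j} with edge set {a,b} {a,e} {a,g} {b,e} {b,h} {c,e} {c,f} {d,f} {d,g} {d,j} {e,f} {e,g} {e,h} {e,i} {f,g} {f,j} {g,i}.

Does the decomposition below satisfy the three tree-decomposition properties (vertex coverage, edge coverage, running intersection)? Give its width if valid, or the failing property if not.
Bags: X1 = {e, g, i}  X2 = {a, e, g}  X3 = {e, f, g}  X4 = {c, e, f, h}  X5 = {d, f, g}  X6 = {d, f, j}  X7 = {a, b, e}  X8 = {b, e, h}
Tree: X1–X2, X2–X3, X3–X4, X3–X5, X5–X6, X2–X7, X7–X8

No — bags containing vertex h are not connected in the tree.

A tree decomposition must satisfy three properties: every vertex lies in some bag; for every edge, both endpoints lie together in some bag; and for every vertex, the bags containing it form a connected subtree. Here bags containing vertex h are not connected in the tree, so the decomposition is invalid.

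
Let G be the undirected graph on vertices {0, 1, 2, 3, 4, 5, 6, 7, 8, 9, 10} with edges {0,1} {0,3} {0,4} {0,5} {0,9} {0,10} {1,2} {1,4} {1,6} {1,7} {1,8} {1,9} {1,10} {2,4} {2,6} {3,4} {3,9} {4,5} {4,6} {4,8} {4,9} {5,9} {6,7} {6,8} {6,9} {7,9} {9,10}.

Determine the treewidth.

3

A width-3 tree decomposition is:
Bags: B1 = {1, 4, 6, 8}  B2 = {1, 4, 6, 9}  B3 = {1, 2, 4, 6}  B4 = {0, 1, 4, 9}  B5 = {0, 4, 5, 9}  B6 = {1, 6, 7, 9}  B7 = {0, 1, 9, 10}  B8 = {0, 3, 4, 9}
Tree: B1–B2, B2–B3, B2–B4, B4–B5, B2–B6, B4–B7, B4–B8
Every bag has size at most 4, so the width is 4 − 1 = 3 and tw(G) ≤ 3. For the lower bound, the 4 vertices {0, 1, 9, 10} are pairwise adjacent, and any tree decomposition puts a clique entirely inside one bag — forcing width ≥ 3. Hence tw(G) = 3 exactly.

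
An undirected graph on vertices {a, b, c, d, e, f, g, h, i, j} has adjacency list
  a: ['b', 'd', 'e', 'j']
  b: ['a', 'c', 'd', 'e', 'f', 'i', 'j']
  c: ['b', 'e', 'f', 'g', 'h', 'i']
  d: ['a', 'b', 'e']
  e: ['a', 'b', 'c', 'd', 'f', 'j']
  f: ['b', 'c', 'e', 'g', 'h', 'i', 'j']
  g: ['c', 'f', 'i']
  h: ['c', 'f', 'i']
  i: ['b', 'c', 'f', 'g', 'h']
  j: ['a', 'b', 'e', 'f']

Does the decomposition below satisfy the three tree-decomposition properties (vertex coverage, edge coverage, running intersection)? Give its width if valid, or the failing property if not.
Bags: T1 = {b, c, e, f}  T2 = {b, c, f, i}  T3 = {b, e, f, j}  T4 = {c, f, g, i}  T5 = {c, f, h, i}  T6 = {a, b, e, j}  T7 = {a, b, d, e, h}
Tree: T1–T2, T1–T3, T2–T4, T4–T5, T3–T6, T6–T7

No — bags containing vertex h are not connected in the tree.

A tree decomposition must satisfy three properties: every vertex lies in some bag; for every edge, both endpoints lie together in some bag; and for every vertex, the bags containing it form a connected subtree. Here bags containing vertex h are not connected in the tree, so the decomposition is invalid.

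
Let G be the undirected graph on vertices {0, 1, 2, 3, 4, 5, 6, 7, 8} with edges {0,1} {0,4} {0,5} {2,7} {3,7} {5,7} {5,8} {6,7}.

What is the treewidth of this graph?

1

A width-1 tree decomposition is:
Bags: B1 = {5, 7}  B2 = {0, 5}  B3 = {5, 8}  B4 = {0, 1}  B5 = {6, 7}  B6 = {0, 4}  B7 = {3, 7}  B8 = {2, 7}
Tree: B1–B2, B2–B3, B2–B4, B1–B5, B4–B6, B1–B7, B1–B8
The largest bag has 2 vertices, giving width 1; this decomposition certifies tw(G) ≤ 1. G has an edge, so its treewidth is at least 1. Therefore the treewidth is 1.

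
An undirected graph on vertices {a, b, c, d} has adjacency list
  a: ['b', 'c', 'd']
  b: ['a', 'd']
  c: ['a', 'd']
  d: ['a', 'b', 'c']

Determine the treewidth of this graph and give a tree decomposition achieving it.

Each bag holds 3 vertices, so the decomposition has width 2, which upper-bounds the treewidth. For the lower bound, the 3 vertices {a, c, d} are pairwise adjacent, and any tree decomposition puts a clique entirely inside one bag — forcing width ≥ 2. Hence tw(G) = 2 exactly.

Treewidth 2.
One such decomposition:
Bags: B1 = {a, c, d}  B2 = {a, b, d}
Tree: B1–B2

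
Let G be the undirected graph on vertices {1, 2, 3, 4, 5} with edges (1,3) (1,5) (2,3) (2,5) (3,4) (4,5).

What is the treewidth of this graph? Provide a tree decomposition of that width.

Each bag holds 3 vertices, so the decomposition has width 2, which upper-bounds the treewidth. For the lower bound, G contains the cycle 2–5–1–3–2, so G is not a forest; only forests have treewidth ≤ 1, hence tw(G) ≥ 2. Therefore the treewidth is 2.

Treewidth 2.
Bags: B1 = {2, 3, 5}  B2 = {1, 3, 5}  B3 = {3, 4, 5}
Tree: B1–B2, B2–B3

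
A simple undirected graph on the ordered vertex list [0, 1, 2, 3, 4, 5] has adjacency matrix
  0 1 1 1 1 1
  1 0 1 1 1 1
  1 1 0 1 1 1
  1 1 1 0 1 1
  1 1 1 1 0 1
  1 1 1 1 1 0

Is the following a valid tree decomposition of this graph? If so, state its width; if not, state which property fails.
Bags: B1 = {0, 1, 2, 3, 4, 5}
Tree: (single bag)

Vertex coverage: the bags together contain {0, 1, 2, 3, 4, 5}, the full vertex set. Edge coverage: each edge of G has both endpoints in at least one bag. Running intersection: for every vertex, the bags containing it form a connected subtree. All three properties hold, so this is a valid tree decomposition of width max|bag| − 1 = 5, and hence tw(G) ≤ 5.

Yes; width 5.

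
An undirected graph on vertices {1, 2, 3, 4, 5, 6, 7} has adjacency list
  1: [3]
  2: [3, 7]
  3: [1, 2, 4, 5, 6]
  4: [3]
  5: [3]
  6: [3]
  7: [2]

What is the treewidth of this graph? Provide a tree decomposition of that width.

Each bag holds 2 vertices, so the decomposition has width 1, which upper-bounds the treewidth. Since G has at least one edge (e.g. 6–3), it is not an edgeless graph, so tw(G) ≥ 1. Combining the bounds, tw(G) = 1.

Treewidth 1.
One optimal decomposition is:
Bags: B1 = {3, 6}  B2 = {3, 5}  B3 = {2, 3}  B4 = {1, 3}  B5 = {3, 4}  B6 = {2, 7}
Tree: B1–B2, B1–B3, B1–B4, B2–B5, B3–B6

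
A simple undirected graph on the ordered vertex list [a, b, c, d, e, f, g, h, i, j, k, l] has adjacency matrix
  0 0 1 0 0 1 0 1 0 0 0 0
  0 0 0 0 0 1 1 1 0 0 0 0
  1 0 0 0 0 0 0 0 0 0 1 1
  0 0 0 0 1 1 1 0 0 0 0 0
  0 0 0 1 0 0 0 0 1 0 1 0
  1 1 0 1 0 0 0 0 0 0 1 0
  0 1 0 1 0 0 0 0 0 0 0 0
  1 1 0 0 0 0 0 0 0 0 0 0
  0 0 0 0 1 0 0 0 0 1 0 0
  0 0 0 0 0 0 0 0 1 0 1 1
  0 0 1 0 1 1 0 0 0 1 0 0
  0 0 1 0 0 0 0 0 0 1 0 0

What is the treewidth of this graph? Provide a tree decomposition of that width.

Treewidth 3.
Bags: B1 = {e, i, j, l}  B2 = {e, j, k, l}  B3 = {c, e, k, l}  B4 = {c, d, e, k}  B5 = {c, d, f, k}  B6 = {a, c, d, f}  B7 = {a, d, f, g}  B8 = {a, b, f, g}  B9 = {a, b, g, h}
Tree: B1–B2, B2–B3, B3–B4, B4–B5, B5–B6, B6–B7, B7–B8, B8–B9

The largest bag has 4 vertices, giving width 3; this decomposition certifies tw(G) ≤ 3. For the lower bound: the 4 vertex sets {i,j,l}, {e}, {k}, {a,c,d,f} are disjoint, each induces a connected subgraph, and every pair is joined by at least one edge of G. Contracting each set to a single vertex therefore yields K_{4} as a minor, and since treewidth is minor-monotone, tw(G) ≥ tw(K_{4}) = 3. The upper and lower bounds meet at 3, so that is the treewidth.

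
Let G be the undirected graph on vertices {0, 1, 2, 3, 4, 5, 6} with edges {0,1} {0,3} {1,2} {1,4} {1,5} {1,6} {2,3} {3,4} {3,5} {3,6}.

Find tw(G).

2

A width-2 tree decomposition is:
Bags: B1 = {1, 3, 5}  B2 = {1, 2, 3}  B3 = {1, 3, 4}  B4 = {1, 3, 6}  B5 = {0, 1, 3}
Tree: B1–B2, B2–B3, B3–B4, B4–B5
The largest bag has 3 vertices, giving width 2; this decomposition certifies tw(G) ≤ 2. Since 1–5–3–2–1 is a cycle in G, G is not acyclic. Forests are exactly the graphs of treewidth ≤ 1, so tw(G) ≥ 2. The upper and lower bounds meet at 2, so that is the treewidth.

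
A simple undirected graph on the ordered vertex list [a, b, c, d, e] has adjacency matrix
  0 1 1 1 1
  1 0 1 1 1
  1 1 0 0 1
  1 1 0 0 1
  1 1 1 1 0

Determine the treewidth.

A width-3 tree decomposition is:
Bags: B1 = {a, b, d, e}  B2 = {a, b, c, e}
Tree: B1–B2
Each bag holds 4 vertices, so the decomposition has width 3, which upper-bounds the treewidth. On the other hand G contains the 4-clique {a, b, d, e}. A clique must lie in a single bag of any decomposition, so no decomposition can have width below 3. Hence tw(G) = 3 exactly.

3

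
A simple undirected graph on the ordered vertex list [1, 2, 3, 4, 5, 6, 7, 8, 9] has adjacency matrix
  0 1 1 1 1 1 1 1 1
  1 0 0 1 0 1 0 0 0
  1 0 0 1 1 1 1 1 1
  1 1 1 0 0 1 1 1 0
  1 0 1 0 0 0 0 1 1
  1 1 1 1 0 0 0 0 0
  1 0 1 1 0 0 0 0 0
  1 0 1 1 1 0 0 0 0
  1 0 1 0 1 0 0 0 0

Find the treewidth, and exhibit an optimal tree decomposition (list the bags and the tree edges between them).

Treewidth 3.
One such decomposition:
Bags: B1 = {1, 3, 4, 6}  B2 = {1, 2, 4, 6}  B3 = {1, 3, 4, 8}  B4 = {1, 3, 4, 7}  B5 = {1, 3, 5, 8}  B6 = {1, 3, 5, 9}
Tree: B1–B2, B1–B3, B3–B4, B3–B5, B5–B6

Each bag holds 4 vertices, so the decomposition has width 3, which upper-bounds the treewidth. Conversely, {1, 2, 4, 6} is a clique of size 4, and the vertices of any clique must share a bag in every tree decomposition; so some bag has ≥ 4 vertices and tw(G) ≥ 3. Hence tw(G) = 3 exactly.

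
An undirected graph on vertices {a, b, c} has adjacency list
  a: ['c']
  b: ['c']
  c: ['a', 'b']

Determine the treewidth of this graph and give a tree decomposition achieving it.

Treewidth 1.
Bags: B1 = {b, c}  B2 = {a, c}
Tree: B1–B2

Every bag has size at most 2, so the width is 2 − 1 = 1 and tw(G) ≤ 1. Since G has at least one edge (e.g. b–c), it is not an edgeless graph, so tw(G) ≥ 1. Combining the bounds, tw(G) = 1.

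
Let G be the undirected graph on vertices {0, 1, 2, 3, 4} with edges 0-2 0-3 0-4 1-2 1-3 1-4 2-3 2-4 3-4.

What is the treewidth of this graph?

3

A width-3 tree decomposition is:
Bags: B1 = {0, 2, 3, 4}  B2 = {1, 2, 3, 4}
Tree: B1–B2
Each bag holds 4 vertices, so the decomposition has width 3, which upper-bounds the treewidth. For the lower bound, the 4 vertices {0, 2, 3, 4} are pairwise adjacent, and any tree decomposition puts a clique entirely inside one bag — forcing width ≥ 3. Hence tw(G) = 3 exactly.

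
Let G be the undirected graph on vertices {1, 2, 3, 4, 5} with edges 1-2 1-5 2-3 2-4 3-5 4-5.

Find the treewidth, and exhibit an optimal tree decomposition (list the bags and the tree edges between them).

Treewidth 2.
One optimal decomposition is:
Bags: B1 = {2, 3, 5}  B2 = {2, 4, 5}  B3 = {1, 2, 5}
Tree: B1–B2, B2–B3

Each bag holds 3 vertices, so the decomposition has width 2, which upper-bounds the treewidth. Since 2–3–5–4–2 is a cycle in G, G is not acyclic. Forests are exactly the graphs of treewidth ≤ 1, so tw(G) ≥ 2. Combining the bounds, tw(G) = 2.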